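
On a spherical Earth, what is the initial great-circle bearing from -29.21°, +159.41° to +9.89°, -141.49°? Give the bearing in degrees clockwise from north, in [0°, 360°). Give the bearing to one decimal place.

64.9°

Δλ = -141.49 − 159.41 = -300.90°; wrapped into (−180°, 180°]: 59.10°.
θ = atan2( sin Δλ · cos φ₂ , cos φ₁ · sin φ₂ − sin φ₁ · cos φ₂ · cos Δλ )
  = atan2(0.84531, 0.39681) = 64.854° → normalised to [0°, 360°): 64.854°.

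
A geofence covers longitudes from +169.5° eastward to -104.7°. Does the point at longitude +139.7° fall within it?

No

Band width going east from +169.5° to -104.7°: ((-104.7 − 169.5) mod 360) = 85.8°.
Offset of +139.7° east of the west edge: ((139.7 − 169.5) mod 360) = 330.2°.
330.2° > 85.8° ⇒ outside.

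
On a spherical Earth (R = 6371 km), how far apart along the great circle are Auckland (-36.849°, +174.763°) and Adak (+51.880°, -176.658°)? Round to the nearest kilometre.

Δλ = -176.658 − 174.763 = -351.421°; wrapped into (−180°, 180°]: 8.579°.
Δφ = 51.880 − -36.849 = 88.729°.
a = sin²(Δφ/2) + cos φ₁ · cos φ₂ · sin²(Δλ/2) = 0.491673.
c = 2·atan2(√a, √(1−a)) = 1.55414 rad → d = 6371·c ≈ 9901.43 km.

9901 km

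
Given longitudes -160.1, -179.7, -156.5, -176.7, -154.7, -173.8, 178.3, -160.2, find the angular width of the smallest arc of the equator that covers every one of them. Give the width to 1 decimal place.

27.0°

Sort the longitudes: -179.7°, -176.7°, -173.8°, -160.2°, -160.1°, -156.5°, -154.7°, +178.3°.
Eastward gaps between consecutive values (wrapping around): 3.0°, 2.9°, 13.6°, 0.1°, 3.6°, 1.8°, 333.0°, 2.0°.
Largest gap = 333.0° ⇒ minimal covering band is its complement: 360° − 333.0° = 27.0°.
Band runs from +178.3° eastward to -154.7°, crossing the antimeridian.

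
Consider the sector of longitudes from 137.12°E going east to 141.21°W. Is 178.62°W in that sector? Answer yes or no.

Band width going east from +137.12° to -141.21°: ((-141.21 − 137.12) mod 360) = 81.67°.
Offset of -178.62° east of the west edge: ((-178.62 − 137.12) mod 360) = 44.26°.
44.26° ≤ 81.67° ⇒ inside.

Yes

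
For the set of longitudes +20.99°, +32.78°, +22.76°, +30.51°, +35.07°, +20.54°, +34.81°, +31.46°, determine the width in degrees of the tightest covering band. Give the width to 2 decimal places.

Sort the longitudes: +20.54°, +20.99°, +22.76°, +30.51°, +31.46°, +32.78°, +34.81°, +35.07°.
Eastward gaps between consecutive values (wrapping around): 0.45°, 1.77°, 7.75°, 0.95°, 1.32°, 2.03°, 0.26°, 345.47°.
Largest gap = 345.47° ⇒ minimal covering band is its complement: 360° − 345.47° = 14.53°.
Band runs from +20.54° eastward to +35.07°.

14.53°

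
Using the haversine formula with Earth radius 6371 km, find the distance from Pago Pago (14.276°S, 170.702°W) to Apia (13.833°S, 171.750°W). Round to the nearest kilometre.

Δλ = -171.750 − -170.702 = -1.048°.
Δφ = -13.833 − -14.276 = 0.443°.
a = sin²(Δφ/2) + cos φ₁ · cos φ₂ · sin²(Δλ/2) = 0.000094.
c = 2·atan2(√a, √(1−a)) = 0.01935 rad → d = 6371·c ≈ 123.31 km.

123 km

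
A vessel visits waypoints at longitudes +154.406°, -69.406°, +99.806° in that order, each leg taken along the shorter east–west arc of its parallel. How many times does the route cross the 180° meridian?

1

Leg 1: +154.406° → -69.406°, shortest Δλ = 136.188° (east) — crosses 180°.
Leg 2: -69.406° → +99.806°, shortest Δλ = 169.212° (east) — does not cross 180°.
Total crossings: 1.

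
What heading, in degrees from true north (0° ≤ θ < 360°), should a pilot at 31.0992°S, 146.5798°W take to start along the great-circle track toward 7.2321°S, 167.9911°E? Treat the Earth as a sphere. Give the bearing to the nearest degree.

290°

Δλ = 167.9911 − -146.5798 = 314.5709°; wrapped into (−180°, 180°]: -45.4291°.
θ = atan2( sin Δλ · cos φ₂ , cos φ₁ · sin φ₂ − sin φ₁ · cos φ₂ · cos Δλ )
  = atan2(-0.70672, 0.25181) = -70.388° → normalised to [0°, 360°): 289.612°.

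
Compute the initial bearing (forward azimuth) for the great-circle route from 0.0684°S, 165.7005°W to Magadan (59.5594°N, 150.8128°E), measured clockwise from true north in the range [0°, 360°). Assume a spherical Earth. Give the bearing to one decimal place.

Δλ = 150.8128 − -165.7005 = 316.5133°; wrapped into (−180°, 180°]: -43.4867°.
θ = atan2( sin Δλ · cos φ₂ , cos φ₁ · sin φ₂ − sin φ₁ · cos φ₂ · cos Δλ )
  = atan2(-0.34867, 0.86259) = -22.009° → normalised to [0°, 360°): 337.991°.

338.0°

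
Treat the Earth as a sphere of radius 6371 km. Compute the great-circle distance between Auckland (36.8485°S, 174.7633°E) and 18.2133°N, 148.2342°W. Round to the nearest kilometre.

7249 km

Δλ = -148.2342 − 174.7633 = -322.9975°; wrapped into (−180°, 180°]: 37.0025°.
Δφ = 18.2133 − -36.8485 = 55.0618°.
a = sin²(Δφ/2) + cos φ₁ · cos φ₂ · sin²(Δλ/2) = 0.290196.
c = 2·atan2(√a, √(1−a)) = 1.13778 rad → d = 6371·c ≈ 7248.81 km.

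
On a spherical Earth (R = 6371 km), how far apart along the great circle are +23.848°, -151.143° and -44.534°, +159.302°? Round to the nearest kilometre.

Δλ = 159.302 − -151.143 = 310.445°; wrapped into (−180°, 180°]: -49.555°.
Δφ = -44.534 − 23.848 = -68.382°.
a = sin²(Δφ/2) + cos φ₁ · cos φ₂ · sin²(Δλ/2) = 0.430305.
c = 2·atan2(√a, √(1−a)) = 1.43095 rad → d = 6371·c ≈ 9116.59 km.

9117 km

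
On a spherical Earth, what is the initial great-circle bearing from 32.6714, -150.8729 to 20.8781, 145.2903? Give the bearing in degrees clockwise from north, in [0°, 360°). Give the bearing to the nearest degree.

Δλ = 145.2903 − -150.8729 = 296.1632°; wrapped into (−180°, 180°]: -63.8368°.
θ = atan2( sin Δλ · cos φ₂ , cos φ₁ · sin φ₂ − sin φ₁ · cos φ₂ · cos Δλ )
  = atan2(-0.83861, 0.07760) = -84.713° → normalised to [0°, 360°): 275.287°.

275°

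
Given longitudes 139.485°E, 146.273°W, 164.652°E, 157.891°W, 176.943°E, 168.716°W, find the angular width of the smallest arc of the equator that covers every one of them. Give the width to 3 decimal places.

74.242°

Sort the longitudes: -168.716°, -157.891°, -146.273°, +139.485°, +164.652°, +176.943°.
Eastward gaps between consecutive values (wrapping around): 10.825°, 11.618°, 285.758°, 25.167°, 12.291°, 14.341°.
Largest gap = 285.758° ⇒ minimal covering band is its complement: 360° − 285.758° = 74.242°.
Band runs from +139.485° eastward to -146.273°, crossing the antimeridian.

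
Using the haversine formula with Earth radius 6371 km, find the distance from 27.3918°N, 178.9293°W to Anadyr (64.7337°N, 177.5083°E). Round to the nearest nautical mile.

Δλ = 177.5083 − -178.9293 = 356.4376°; wrapped into (−180°, 180°]: -3.5624°.
Δφ = 64.7337 − 27.3918 = 37.3419°.
a = sin²(Δφ/2) + cos φ₁ · cos φ₂ · sin²(Δλ/2) = 0.102851.
c = 2·atan2(√a, √(1−a)) = 0.65295 rad → d = 6371·c ≈ 4159.92 km ≈ 2246.17 nmi.

2246 nmi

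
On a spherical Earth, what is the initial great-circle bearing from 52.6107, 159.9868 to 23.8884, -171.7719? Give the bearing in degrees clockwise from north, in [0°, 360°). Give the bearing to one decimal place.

132.3°

Δλ = -171.7719 − 159.9868 = -331.7587°; wrapped into (−180°, 180°]: 28.2413°.
θ = atan2( sin Δλ · cos φ₂ , cos φ₁ · sin φ₂ − sin φ₁ · cos φ₂ · cos Δλ )
  = atan2(0.43265, -0.39409) = 132.329° → normalised to [0°, 360°): 132.329°.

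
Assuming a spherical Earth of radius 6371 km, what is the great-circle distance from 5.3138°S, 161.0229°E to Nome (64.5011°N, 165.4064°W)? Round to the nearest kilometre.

Δλ = -165.4064 − 161.0229 = -326.4293°; wrapped into (−180°, 180°]: 33.5707°.
Δφ = 64.5011 − -5.3138 = 69.8149°.
a = sin²(Δφ/2) + cos φ₁ · cos φ₂ · sin²(Δλ/2) = 0.363221.
c = 2·atan2(√a, √(1−a)) = 1.29371 rad → d = 6371·c ≈ 8242.20 km.

8242 km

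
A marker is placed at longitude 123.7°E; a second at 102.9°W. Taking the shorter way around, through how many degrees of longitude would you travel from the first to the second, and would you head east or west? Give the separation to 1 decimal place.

Raw difference: -102.9 − 123.7 = -226.6°.
Normalise into (−180°, 180°]: -226.6° + 360° = 133.4°.
Positive ⇒ the second point lies to the east; separation 133.4°.

133.4° east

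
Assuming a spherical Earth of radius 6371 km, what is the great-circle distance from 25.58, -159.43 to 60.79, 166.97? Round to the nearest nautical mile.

Δλ = 166.97 − -159.43 = 326.40°; wrapped into (−180°, 180°]: -33.60°.
Δφ = 60.79 − 25.58 = 35.21°.
a = sin²(Δφ/2) + cos φ₁ · cos φ₂ · sin²(Δλ/2) = 0.128250.
c = 2·atan2(√a, √(1−a)) = 0.73251 rad → d = 6371·c ≈ 4666.81 km ≈ 2519.87 nmi.

2520 nmi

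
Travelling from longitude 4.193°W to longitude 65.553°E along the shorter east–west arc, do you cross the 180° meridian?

Signed shortest Δλ = ((65.553 − -4.193 + 180) mod 360) − 180 = 69.746°.
Going east by 69.746° from -4.193° reaches +65.553° without touching 180°.

No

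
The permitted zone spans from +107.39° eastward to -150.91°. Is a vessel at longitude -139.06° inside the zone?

No

Band width going east from +107.39° to -150.91°: ((-150.91 − 107.39) mod 360) = 101.70°.
Offset of -139.06° east of the west edge: ((-139.06 − 107.39) mod 360) = 113.55°.
113.55° > 101.70° ⇒ outside.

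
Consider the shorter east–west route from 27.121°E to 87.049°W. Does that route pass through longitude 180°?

Signed shortest Δλ = ((-87.049 − 27.121 + 180) mod 360) − 180 = -114.17°.
Going west by 114.17° from +27.121° reaches -87.049° without touching 180°.

No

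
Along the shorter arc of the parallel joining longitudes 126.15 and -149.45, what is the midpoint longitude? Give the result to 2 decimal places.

+168.35°

Signed shortest Δλ from +126.15° to -149.45° is +84.40°.
Midpoint longitude = +126.15° + (+84.40°)/2 = +126.15° + 42.20° = +168.35°.
(The naïve average (+126.15 + -149.45)/2 = -11.65° is on the wrong side of the globe.)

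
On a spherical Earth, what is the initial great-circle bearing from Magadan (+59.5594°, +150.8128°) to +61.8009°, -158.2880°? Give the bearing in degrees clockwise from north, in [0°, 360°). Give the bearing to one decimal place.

Δλ = -158.2880 − 150.8128 = -309.1008°; wrapped into (−180°, 180°]: 50.8992°.
θ = atan2( sin Δλ · cos φ₂ , cos φ₁ · sin φ₂ − sin φ₁ · cos φ₂ · cos Δλ )
  = atan2(0.36671, 0.18957) = 62.663° → normalised to [0°, 360°): 62.663°.

62.7°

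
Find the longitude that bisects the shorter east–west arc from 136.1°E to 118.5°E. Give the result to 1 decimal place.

Signed shortest Δλ from +136.1° to +118.5° is -17.6°.
Midpoint longitude = +136.1° + (-17.6°)/2 = +136.1° − 8.8° = +127.3°.

127.3°E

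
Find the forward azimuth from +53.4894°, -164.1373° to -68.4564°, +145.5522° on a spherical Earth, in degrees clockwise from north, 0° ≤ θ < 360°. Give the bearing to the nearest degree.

Δλ = 145.5522 − -164.1373 = 309.6895°; wrapped into (−180°, 180°]: -50.3105°.
θ = atan2( sin Δλ · cos φ₂ , cos φ₁ · sin φ₂ − sin φ₁ · cos φ₂ · cos Δλ )
  = atan2(-0.28257, -0.74189) = -159.149° → normalised to [0°, 360°): 200.851°.

201°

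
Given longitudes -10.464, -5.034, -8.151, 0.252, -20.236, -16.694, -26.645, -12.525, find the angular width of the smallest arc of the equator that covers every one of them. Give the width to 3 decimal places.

26.897°

Sort the longitudes: -26.645°, -20.236°, -16.694°, -12.525°, -10.464°, -8.151°, -5.034°, +0.252°.
Eastward gaps between consecutive values (wrapping around): 6.409°, 3.542°, 4.169°, 2.061°, 2.313°, 3.117°, 5.286°, 333.103°.
Largest gap = 333.103° ⇒ minimal covering band is its complement: 360° − 333.103° = 26.897°.
Band runs from -26.645° eastward to +0.252°.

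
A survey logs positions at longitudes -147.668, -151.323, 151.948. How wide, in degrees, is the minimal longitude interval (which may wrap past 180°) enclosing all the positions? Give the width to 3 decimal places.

60.384°

Sort the longitudes: -151.323°, -147.668°, +151.948°.
Eastward gaps between consecutive values (wrapping around): 3.655°, 299.616°, 56.729°.
Largest gap = 299.616° ⇒ minimal covering band is its complement: 360° − 299.616° = 60.384°.
Band runs from +151.948° eastward to -147.668°, crossing the antimeridian.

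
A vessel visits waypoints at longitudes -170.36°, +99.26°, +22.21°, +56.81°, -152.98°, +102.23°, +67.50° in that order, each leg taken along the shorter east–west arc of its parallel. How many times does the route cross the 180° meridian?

3

Leg 1: -170.36° → +99.26°, shortest Δλ = -90.38° (west) — crosses 180°.
Leg 2: +99.26° → +22.21°, shortest Δλ = -77.05° (west) — does not cross 180°.
Leg 3: +22.21° → +56.81°, shortest Δλ = 34.6° (east) — does not cross 180°.
Leg 4: +56.81° → -152.98°, shortest Δλ = 150.21° (east) — crosses 180°.
Leg 5: -152.98° → +102.23°, shortest Δλ = -104.79° (west) — crosses 180°.
Leg 6: +102.23° → +67.50°, shortest Δλ = -34.73° (west) — does not cross 180°.
Total crossings: 3.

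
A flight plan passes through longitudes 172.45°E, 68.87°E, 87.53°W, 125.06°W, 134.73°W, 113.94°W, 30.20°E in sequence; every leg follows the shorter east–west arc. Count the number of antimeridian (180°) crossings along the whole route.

0

Leg 1: +172.45° → +68.87°, shortest Δλ = -103.58° (west) — does not cross 180°.
Leg 2: +68.87° → -87.53°, shortest Δλ = -156.4° (west) — does not cross 180°.
Leg 3: -87.53° → -125.06°, shortest Δλ = -37.53° (west) — does not cross 180°.
Leg 4: -125.06° → -134.73°, shortest Δλ = -9.67° (west) — does not cross 180°.
Leg 5: -134.73° → -113.94°, shortest Δλ = 20.79° (east) — does not cross 180°.
Leg 6: -113.94° → +30.20°, shortest Δλ = 144.14° (east) — does not cross 180°.
Total crossings: 0.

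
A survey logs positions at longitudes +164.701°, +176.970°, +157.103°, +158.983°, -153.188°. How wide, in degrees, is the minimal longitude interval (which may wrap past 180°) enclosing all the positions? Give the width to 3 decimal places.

Sort the longitudes: -153.188°, +157.103°, +158.983°, +164.701°, +176.970°.
Eastward gaps between consecutive values (wrapping around): 310.291°, 1.880°, 5.718°, 12.269°, 29.842°.
Largest gap = 310.291° ⇒ minimal covering band is its complement: 360° − 310.291° = 49.709°.
Band runs from +157.103° eastward to -153.188°, crossing the antimeridian.

49.709°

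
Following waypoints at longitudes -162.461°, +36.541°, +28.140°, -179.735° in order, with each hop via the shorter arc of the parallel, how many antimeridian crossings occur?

2

Leg 1: -162.461° → +36.541°, shortest Δλ = -160.998° (west) — crosses 180°.
Leg 2: +36.541° → +28.140°, shortest Δλ = -8.401° (west) — does not cross 180°.
Leg 3: +28.140° → -179.735°, shortest Δλ = 152.125° (east) — crosses 180°.
Total crossings: 2.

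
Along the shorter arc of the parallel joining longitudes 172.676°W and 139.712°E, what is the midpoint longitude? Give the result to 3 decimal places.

163.518°E

Signed shortest Δλ from -172.676° to +139.712° is -47.612°.
Midpoint longitude = -172.676° + (-47.612°)/2 = -172.676° − 23.806° = -196.482°.
Normalise into (−180°, 180°]: +163.518°.
(The naïve average (-172.676 + +139.712)/2 = -16.482° is on the wrong side of the globe.)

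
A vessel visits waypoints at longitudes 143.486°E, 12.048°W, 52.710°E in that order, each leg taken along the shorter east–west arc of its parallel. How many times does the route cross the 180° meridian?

Leg 1: +143.486° → -12.048°, shortest Δλ = -155.534° (west) — does not cross 180°.
Leg 2: -12.048° → +52.710°, shortest Δλ = 64.758° (east) — does not cross 180°.
Total crossings: 0.

0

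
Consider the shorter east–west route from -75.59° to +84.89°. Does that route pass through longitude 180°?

Signed shortest Δλ = ((84.89 − -75.59 + 180) mod 360) − 180 = 160.48°.
Going east by 160.48° from -75.59° reaches +84.89° without touching 180°.

No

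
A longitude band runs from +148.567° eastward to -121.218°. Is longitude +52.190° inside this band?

Band width going east from +148.567° to -121.218°: ((-121.218 − 148.567) mod 360) = 90.215°.
Offset of +52.190° east of the west edge: ((52.190 − 148.567) mod 360) = 263.623°.
263.623° > 90.215° ⇒ outside.

No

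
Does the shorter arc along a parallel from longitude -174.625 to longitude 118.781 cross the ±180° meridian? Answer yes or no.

Naïve |118.781 − -174.625| = 293.406° > 180°, so the shorter arc goes the other way round — across 180°.
Signed shortest Δλ = ((118.781 − -174.625 + 180) mod 360) − 180 = -66.594°.
Going west by 66.594° from -174.625° passes through 180° before reaching +118.781°.

Yes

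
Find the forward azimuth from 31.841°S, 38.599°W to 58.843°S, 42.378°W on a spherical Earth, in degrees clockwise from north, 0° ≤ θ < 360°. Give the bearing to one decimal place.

Δλ = -42.378 − -38.599 = -3.779°.
θ = atan2( sin Δλ · cos φ₂ , cos φ₁ · sin φ₂ − sin φ₁ · cos φ₂ · cos Δλ )
  = atan2(-0.03410, -0.45462) = -175.710° → normalised to [0°, 360°): 184.290°.

184.3°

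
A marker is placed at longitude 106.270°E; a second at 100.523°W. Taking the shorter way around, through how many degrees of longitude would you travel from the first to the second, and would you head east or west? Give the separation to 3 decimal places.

153.207° east

Raw difference: -100.523 − 106.270 = -206.793°.
Normalise into (−180°, 180°]: -206.793° + 360° = 153.207°.
Positive ⇒ the second point lies to the east; separation 153.207°.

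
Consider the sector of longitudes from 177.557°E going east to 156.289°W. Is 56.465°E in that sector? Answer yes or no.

Band width going east from +177.557° to -156.289°: ((-156.289 − 177.557) mod 360) = 26.154°.
Offset of +56.465° east of the west edge: ((56.465 − 177.557) mod 360) = 238.908°.
238.908° > 26.154° ⇒ outside.

No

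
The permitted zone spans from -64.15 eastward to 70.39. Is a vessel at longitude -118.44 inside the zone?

No

Band width going east from -64.15° to +70.39°: ((70.39 − -64.15) mod 360) = 134.54°.
Offset of -118.44° east of the west edge: ((-118.44 − -64.15) mod 360) = 305.71°.
305.71° > 134.54° ⇒ outside.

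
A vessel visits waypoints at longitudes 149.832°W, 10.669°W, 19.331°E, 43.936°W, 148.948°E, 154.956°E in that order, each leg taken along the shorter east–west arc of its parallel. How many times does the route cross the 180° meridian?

1

Leg 1: -149.832° → -10.669°, shortest Δλ = 139.163° (east) — does not cross 180°.
Leg 2: -10.669° → +19.331°, shortest Δλ = 30.0° (east) — does not cross 180°.
Leg 3: +19.331° → -43.936°, shortest Δλ = -63.267° (west) — does not cross 180°.
Leg 4: -43.936° → +148.948°, shortest Δλ = -167.116° (west) — crosses 180°.
Leg 5: +148.948° → +154.956°, shortest Δλ = 6.008° (east) — does not cross 180°.
Total crossings: 1.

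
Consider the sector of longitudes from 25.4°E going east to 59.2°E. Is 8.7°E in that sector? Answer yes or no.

Band width going east from +25.4° to +59.2°: ((59.2 − 25.4) mod 360) = 33.8°.
Offset of +8.7° east of the west edge: ((8.7 − 25.4) mod 360) = 343.3°.
343.3° > 33.8° ⇒ outside.

No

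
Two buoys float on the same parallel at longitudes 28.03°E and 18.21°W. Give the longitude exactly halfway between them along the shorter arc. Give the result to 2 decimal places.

4.91°E

Signed shortest Δλ from +28.03° to -18.21° is -46.24°.
Midpoint longitude = +28.03° + (-46.24°)/2 = +28.03° − 23.12° = +4.91°.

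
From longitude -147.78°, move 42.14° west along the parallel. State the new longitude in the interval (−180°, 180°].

+170.08°

Start at -147.78°; shift −42.14° → -189.92°.
-189.92° lies outside (−180°, 180°]; add 360° → +170.08°.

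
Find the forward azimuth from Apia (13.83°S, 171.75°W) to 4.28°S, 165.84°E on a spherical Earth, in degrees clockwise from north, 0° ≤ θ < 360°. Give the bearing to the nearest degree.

291°

Δλ = 165.84 − -171.75 = 337.59°; wrapped into (−180°, 180°]: -22.41°.
θ = atan2( sin Δλ · cos φ₂ , cos φ₁ · sin φ₂ − sin φ₁ · cos φ₂ · cos Δλ )
  = atan2(-0.38017, 0.14791) = -68.741° → normalised to [0°, 360°): 291.259°.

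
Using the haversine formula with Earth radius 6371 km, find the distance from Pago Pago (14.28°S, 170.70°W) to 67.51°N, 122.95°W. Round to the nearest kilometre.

Δλ = -122.95 − -170.70 = 47.75°.
Δφ = 67.51 − -14.28 = 81.79°.
a = sin²(Δφ/2) + cos φ₁ · cos φ₂ · sin²(Δλ/2) = 0.489326.
c = 2·atan2(√a, √(1−a)) = 1.54945 rad → d = 6371·c ≈ 9871.53 km.

9872 km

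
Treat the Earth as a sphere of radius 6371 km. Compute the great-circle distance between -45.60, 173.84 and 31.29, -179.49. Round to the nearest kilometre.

8576 km

Δλ = -179.49 − 173.84 = -353.33°; wrapped into (−180°, 180°]: 6.67°.
Δφ = 31.29 − -45.60 = 76.89°.
a = sin²(Δφ/2) + cos φ₁ · cos φ₂ · sin²(Δλ/2) = 0.388613.
c = 2·atan2(√a, √(1−a)) = 1.34614 rad → d = 6371·c ≈ 8576.24 km.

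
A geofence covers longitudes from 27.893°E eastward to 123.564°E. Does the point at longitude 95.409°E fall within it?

Yes

Band width going east from +27.893° to +123.564°: ((123.564 − 27.893) mod 360) = 95.671°.
Offset of +95.409° east of the west edge: ((95.409 − 27.893) mod 360) = 67.516°.
67.516° ≤ 95.671° ⇒ inside.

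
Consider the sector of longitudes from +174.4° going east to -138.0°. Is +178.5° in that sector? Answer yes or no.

Band width going east from +174.4° to -138.0°: ((-138.0 − 174.4) mod 360) = 47.6°.
Offset of +178.5° east of the west edge: ((178.5 − 174.4) mod 360) = 4.1°.
4.1° ≤ 47.6° ⇒ inside.

Yes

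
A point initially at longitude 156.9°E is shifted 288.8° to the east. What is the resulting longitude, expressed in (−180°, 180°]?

Start at +156.9°; shift +288.8° → +445.7°.
+445.7° lies outside (−180°, 180°]; subtract 360° → +85.7°.

85.7°E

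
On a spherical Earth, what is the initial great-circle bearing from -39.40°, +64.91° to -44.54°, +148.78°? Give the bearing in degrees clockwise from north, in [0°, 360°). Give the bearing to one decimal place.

Δλ = 148.78 − 64.91 = 83.87°.
θ = atan2( sin Δλ · cos φ₂ , cos φ₁ · sin φ₂ − sin φ₁ · cos φ₂ · cos Δλ )
  = atan2(0.70869, -0.49369) = 124.862° → normalised to [0°, 360°): 124.862°.

124.9°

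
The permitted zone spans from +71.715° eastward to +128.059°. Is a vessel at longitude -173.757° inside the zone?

Band width going east from +71.715° to +128.059°: ((128.059 − 71.715) mod 360) = 56.344°.
Offset of -173.757° east of the west edge: ((-173.757 − 71.715) mod 360) = 114.528°.
114.528° > 56.344° ⇒ outside.

No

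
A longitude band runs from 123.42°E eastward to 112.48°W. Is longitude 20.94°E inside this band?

Band width going east from +123.42° to -112.48°: ((-112.48 − 123.42) mod 360) = 124.10°.
Offset of +20.94° east of the west edge: ((20.94 − 123.42) mod 360) = 257.52°.
257.52° > 124.10° ⇒ outside.

No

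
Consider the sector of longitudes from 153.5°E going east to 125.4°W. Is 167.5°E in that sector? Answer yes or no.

Yes

Band width going east from +153.5° to -125.4°: ((-125.4 − 153.5) mod 360) = 81.1°.
Offset of +167.5° east of the west edge: ((167.5 − 153.5) mod 360) = 14.0°.
14.0° ≤ 81.1° ⇒ inside.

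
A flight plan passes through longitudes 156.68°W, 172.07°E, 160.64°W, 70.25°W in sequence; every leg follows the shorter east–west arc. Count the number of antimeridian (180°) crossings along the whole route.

Leg 1: -156.68° → +172.07°, shortest Δλ = -31.25° (west) — crosses 180°.
Leg 2: +172.07° → -160.64°, shortest Δλ = 27.29° (east) — crosses 180°.
Leg 3: -160.64° → -70.25°, shortest Δλ = 90.39° (east) — does not cross 180°.
Total crossings: 2.

2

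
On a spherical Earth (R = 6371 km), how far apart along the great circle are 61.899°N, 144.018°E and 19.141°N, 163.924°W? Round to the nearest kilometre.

Δλ = -163.924 − 144.018 = -307.942°; wrapped into (−180°, 180°]: 52.058°.
Δφ = 19.141 − 61.899 = -42.758°.
a = sin²(Δφ/2) + cos φ₁ · cos φ₂ · sin²(Δλ/2) = 0.218576.
c = 2·atan2(√a, √(1−a)) = 0.97297 rad → d = 6371·c ≈ 6198.79 km.

6199 km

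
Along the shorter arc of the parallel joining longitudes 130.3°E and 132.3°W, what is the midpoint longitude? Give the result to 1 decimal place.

Signed shortest Δλ from +130.3° to -132.3° is +97.4°.
Midpoint longitude = +130.3° + (+97.4°)/2 = +130.3° + 48.7° = +179.0°.
(The naïve average (+130.3 + -132.3)/2 = -1.0° is on the wrong side of the globe.)

179.0°E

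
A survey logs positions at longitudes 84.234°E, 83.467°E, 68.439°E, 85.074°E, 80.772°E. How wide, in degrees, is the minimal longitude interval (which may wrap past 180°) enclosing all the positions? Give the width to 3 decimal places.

Sort the longitudes: +68.439°, +80.772°, +83.467°, +84.234°, +85.074°.
Eastward gaps between consecutive values (wrapping around): 12.333°, 2.695°, 0.767°, 0.840°, 343.365°.
Largest gap = 343.365° ⇒ minimal covering band is its complement: 360° − 343.365° = 16.635°.
Band runs from +68.439° eastward to +85.074°.

16.635°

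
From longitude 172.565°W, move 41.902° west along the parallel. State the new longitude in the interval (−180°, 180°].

145.533°E

Start at -172.565°; shift −41.902° → -214.467°.
-214.467° lies outside (−180°, 180°]; add 360° → +145.533°.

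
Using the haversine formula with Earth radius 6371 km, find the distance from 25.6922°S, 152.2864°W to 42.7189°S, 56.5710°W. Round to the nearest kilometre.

Δλ = -56.5710 − -152.2864 = 95.7154°.
Δφ = -42.7189 − -25.6922 = -17.0267°.
a = sin²(Δφ/2) + cos φ₁ · cos φ₂ · sin²(Δλ/2) = 0.385910.
c = 2·atan2(√a, √(1−a)) = 1.34059 rad → d = 6371·c ≈ 8540.89 km.

8541 km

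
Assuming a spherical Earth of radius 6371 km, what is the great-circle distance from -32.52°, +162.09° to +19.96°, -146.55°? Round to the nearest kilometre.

Δλ = -146.55 − 162.09 = -308.64°; wrapped into (−180°, 180°]: 51.36°.
Δφ = 19.96 − -32.52 = 52.48°.
a = sin²(Δφ/2) + cos φ₁ · cos φ₂ · sin²(Δλ/2) = 0.344312.
c = 2·atan2(√a, √(1−a)) = 1.25416 rad → d = 6371·c ≈ 7990.23 km.

7990 km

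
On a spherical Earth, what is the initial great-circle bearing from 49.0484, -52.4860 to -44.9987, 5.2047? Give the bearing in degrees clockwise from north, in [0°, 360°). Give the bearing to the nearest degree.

141°

Δλ = 5.2047 − -52.4860 = 57.6907°.
θ = atan2( sin Δλ · cos φ₂ , cos φ₁ · sin φ₂ − sin φ₁ · cos φ₂ · cos Δλ )
  = atan2(0.59764, -0.74889) = 141.409° → normalised to [0°, 360°): 141.409°.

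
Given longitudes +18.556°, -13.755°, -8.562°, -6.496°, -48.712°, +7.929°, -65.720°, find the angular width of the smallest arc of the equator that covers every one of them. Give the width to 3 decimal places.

84.276°

Sort the longitudes: -65.720°, -48.712°, -13.755°, -8.562°, -6.496°, +7.929°, +18.556°.
Eastward gaps between consecutive values (wrapping around): 17.008°, 34.957°, 5.193°, 2.066°, 14.425°, 10.627°, 275.724°.
Largest gap = 275.724° ⇒ minimal covering band is its complement: 360° − 275.724° = 84.276°.
Band runs from -65.720° eastward to +18.556°.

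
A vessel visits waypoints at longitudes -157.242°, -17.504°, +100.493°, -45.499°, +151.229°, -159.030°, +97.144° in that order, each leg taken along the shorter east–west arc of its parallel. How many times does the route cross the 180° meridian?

3

Leg 1: -157.242° → -17.504°, shortest Δλ = 139.738° (east) — does not cross 180°.
Leg 2: -17.504° → +100.493°, shortest Δλ = 117.997° (east) — does not cross 180°.
Leg 3: +100.493° → -45.499°, shortest Δλ = -145.992° (west) — does not cross 180°.
Leg 4: -45.499° → +151.229°, shortest Δλ = -163.272° (west) — crosses 180°.
Leg 5: +151.229° → -159.030°, shortest Δλ = 49.741° (east) — crosses 180°.
Leg 6: -159.030° → +97.144°, shortest Δλ = -103.826° (west) — crosses 180°.
Total crossings: 3.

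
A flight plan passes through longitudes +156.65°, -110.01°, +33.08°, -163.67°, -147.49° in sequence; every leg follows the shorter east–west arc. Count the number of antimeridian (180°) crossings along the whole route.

Leg 1: +156.65° → -110.01°, shortest Δλ = 93.34° (east) — crosses 180°.
Leg 2: -110.01° → +33.08°, shortest Δλ = 143.09° (east) — does not cross 180°.
Leg 3: +33.08° → -163.67°, shortest Δλ = 163.25° (east) — crosses 180°.
Leg 4: -163.67° → -147.49°, shortest Δλ = 16.18° (east) — does not cross 180°.
Total crossings: 2.

2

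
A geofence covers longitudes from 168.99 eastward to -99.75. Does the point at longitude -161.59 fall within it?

Yes

Band width going east from +168.99° to -99.75°: ((-99.75 − 168.99) mod 360) = 91.26°.
Offset of -161.59° east of the west edge: ((-161.59 − 168.99) mod 360) = 29.42°.
29.42° ≤ 91.26° ⇒ inside.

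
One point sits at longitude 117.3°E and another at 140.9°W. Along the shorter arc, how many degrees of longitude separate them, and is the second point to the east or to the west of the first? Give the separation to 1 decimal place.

101.8° east

Raw difference: -140.9 − 117.3 = -258.2°.
Normalise into (−180°, 180°]: -258.2° + 360° = 101.8°.
Positive ⇒ the second point lies to the east; separation 101.8°.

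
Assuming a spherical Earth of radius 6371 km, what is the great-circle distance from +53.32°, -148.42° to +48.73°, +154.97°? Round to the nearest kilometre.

3887 km

Δλ = 154.97 − -148.42 = 303.39°; wrapped into (−180°, 180°]: -56.61°.
Δφ = 48.73 − 53.32 = -4.59°.
a = sin²(Δφ/2) + cos φ₁ · cos φ₂ · sin²(Δλ/2) = 0.090191.
c = 2·atan2(√a, √(1−a)) = 0.61005 rad → d = 6371·c ≈ 3886.64 km.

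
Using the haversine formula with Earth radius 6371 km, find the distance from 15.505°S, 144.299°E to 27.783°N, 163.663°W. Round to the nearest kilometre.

Δλ = -163.663 − 144.299 = -307.962°; wrapped into (−180°, 180°]: 52.038°.
Δφ = 27.783 − -15.505 = 43.288°.
a = sin²(Δφ/2) + cos φ₁ · cos φ₂ · sin²(Δλ/2) = 0.300093.
c = 2·atan2(√a, √(1−a)) = 1.15948 rad → d = 6371·c ≈ 7387.06 km.

7387 km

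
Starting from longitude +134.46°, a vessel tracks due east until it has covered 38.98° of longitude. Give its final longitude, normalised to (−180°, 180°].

+173.44°

Start at +134.46°; shift +38.98° → +173.44°.
+173.44° already lies in (−180°, 180°].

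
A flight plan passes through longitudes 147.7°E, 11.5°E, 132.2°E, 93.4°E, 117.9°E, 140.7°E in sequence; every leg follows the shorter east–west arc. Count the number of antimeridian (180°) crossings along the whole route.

0

Leg 1: +147.7° → +11.5°, shortest Δλ = -136.2° (west) — does not cross 180°.
Leg 2: +11.5° → +132.2°, shortest Δλ = 120.7° (east) — does not cross 180°.
Leg 3: +132.2° → +93.4°, shortest Δλ = -38.8° (west) — does not cross 180°.
Leg 4: +93.4° → +117.9°, shortest Δλ = 24.5° (east) — does not cross 180°.
Leg 5: +117.9° → +140.7°, shortest Δλ = 22.8° (east) — does not cross 180°.
Total crossings: 0.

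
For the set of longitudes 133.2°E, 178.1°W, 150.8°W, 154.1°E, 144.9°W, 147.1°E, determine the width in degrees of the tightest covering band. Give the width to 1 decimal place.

Sort the longitudes: -178.1°, -150.8°, -144.9°, +133.2°, +147.1°, +154.1°.
Eastward gaps between consecutive values (wrapping around): 27.3°, 5.9°, 278.1°, 13.9°, 7.0°, 27.8°.
Largest gap = 278.1° ⇒ minimal covering band is its complement: 360° − 278.1° = 81.9°.
Band runs from +133.2° eastward to -144.9°, crossing the antimeridian.

81.9°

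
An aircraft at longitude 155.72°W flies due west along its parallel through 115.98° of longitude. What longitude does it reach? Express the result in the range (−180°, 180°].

Start at -155.72°; shift −115.98° → -271.70°.
-271.70° lies outside (−180°, 180°]; add 360° → +88.30°.

88.30°E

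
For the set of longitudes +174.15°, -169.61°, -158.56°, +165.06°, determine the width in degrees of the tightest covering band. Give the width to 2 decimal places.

36.38°

Sort the longitudes: -169.61°, -158.56°, +165.06°, +174.15°.
Eastward gaps between consecutive values (wrapping around): 11.05°, 323.62°, 9.09°, 16.24°.
Largest gap = 323.62° ⇒ minimal covering band is its complement: 360° − 323.62° = 36.38°.
Band runs from +165.06° eastward to -158.56°, crossing the antimeridian.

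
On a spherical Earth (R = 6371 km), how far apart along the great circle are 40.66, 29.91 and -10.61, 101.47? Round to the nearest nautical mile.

Δλ = 101.47 − 29.91 = 71.56°.
Δφ = -10.61 − 40.66 = -51.27°.
a = sin²(Δφ/2) + cos φ₁ · cos φ₂ · sin²(Δλ/2) = 0.442060.
c = 2·atan2(√a, √(1−a)) = 1.45466 rad → d = 6371·c ≈ 9267.61 km ≈ 5004.11 nmi.

5004 nmi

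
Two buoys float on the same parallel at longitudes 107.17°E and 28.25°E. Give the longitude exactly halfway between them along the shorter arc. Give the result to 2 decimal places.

67.71°E

Signed shortest Δλ from +107.17° to +28.25° is -78.92°.
Midpoint longitude = +107.17° + (-78.92°)/2 = +107.17° − 39.46° = +67.71°.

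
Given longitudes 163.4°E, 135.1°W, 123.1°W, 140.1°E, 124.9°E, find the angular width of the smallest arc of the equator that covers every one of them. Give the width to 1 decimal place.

112.0°

Sort the longitudes: -135.1°, -123.1°, +124.9°, +140.1°, +163.4°.
Eastward gaps between consecutive values (wrapping around): 12.0°, 248.0°, 15.2°, 23.3°, 61.5°.
Largest gap = 248.0° ⇒ minimal covering band is its complement: 360° − 248.0° = 112.0°.
Band runs from +124.9° eastward to -123.1°, crossing the antimeridian.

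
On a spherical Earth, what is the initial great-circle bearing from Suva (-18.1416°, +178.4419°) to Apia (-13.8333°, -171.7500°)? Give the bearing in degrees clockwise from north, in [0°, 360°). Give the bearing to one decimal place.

Δλ = -171.7500 − 178.4419 = -350.1919°; wrapped into (−180°, 180°]: 9.8081°.
θ = atan2( sin Δλ · cos φ₂ , cos φ₁ · sin φ₂ − sin φ₁ · cos φ₂ · cos Δλ )
  = atan2(0.16541, 0.07070) = 66.856° → normalised to [0°, 360°): 66.856°.

66.9°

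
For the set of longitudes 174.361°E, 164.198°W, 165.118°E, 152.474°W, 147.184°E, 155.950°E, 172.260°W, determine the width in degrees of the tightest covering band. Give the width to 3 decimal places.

Sort the longitudes: -172.260°, -164.198°, -152.474°, +147.184°, +155.950°, +165.118°, +174.361°.
Eastward gaps between consecutive values (wrapping around): 8.062°, 11.724°, 299.658°, 8.766°, 9.168°, 9.243°, 13.379°.
Largest gap = 299.658° ⇒ minimal covering band is its complement: 360° − 299.658° = 60.342°.
Band runs from +147.184° eastward to -152.474°, crossing the antimeridian.

60.342°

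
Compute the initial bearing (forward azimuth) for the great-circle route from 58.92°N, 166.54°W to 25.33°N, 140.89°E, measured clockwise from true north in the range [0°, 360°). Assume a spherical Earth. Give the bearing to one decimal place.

Δλ = 140.89 − -166.54 = 307.43°; wrapped into (−180°, 180°]: -52.57°.
θ = atan2( sin Δλ · cos φ₂ , cos φ₁ · sin φ₂ − sin φ₁ · cos φ₂ · cos Δλ )
  = atan2(-0.71775, -0.24963) = -109.178° → normalised to [0°, 360°): 250.822°.

250.8°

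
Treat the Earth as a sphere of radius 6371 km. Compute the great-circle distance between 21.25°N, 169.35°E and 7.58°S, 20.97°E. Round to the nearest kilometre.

Δλ = 20.97 − 169.35 = -148.38°.
Δφ = -7.58 − 21.25 = -28.83°.
a = sin²(Δφ/2) + cos φ₁ · cos φ₂ · sin²(Δλ/2) = 0.917260.
c = 2·atan2(√a, √(1−a)) = 2.55806 rad → d = 6371·c ≈ 16297.38 km.

16297 km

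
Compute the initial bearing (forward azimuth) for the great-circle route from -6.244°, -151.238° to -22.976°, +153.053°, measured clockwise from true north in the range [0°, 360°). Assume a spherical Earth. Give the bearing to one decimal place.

246.4°

Δλ = 153.053 − -151.238 = 304.291°; wrapped into (−180°, 180°]: -55.709°.
θ = atan2( sin Δλ · cos φ₂ , cos φ₁ · sin φ₂ − sin φ₁ · cos φ₂ · cos Δλ )
  = atan2(-0.76064, -0.33161) = -113.556° → normalised to [0°, 360°): 246.444°.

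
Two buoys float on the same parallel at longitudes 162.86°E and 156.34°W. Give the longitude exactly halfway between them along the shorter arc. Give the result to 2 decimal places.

Signed shortest Δλ from +162.86° to -156.34° is +40.80°.
Midpoint longitude = +162.86° + (+40.80°)/2 = +162.86° + 20.40° = +183.26°.
Normalise into (−180°, 180°]: -176.74°.
(The naïve average (+162.86 + -156.34)/2 = 3.26° is on the wrong side of the globe.)

176.74°W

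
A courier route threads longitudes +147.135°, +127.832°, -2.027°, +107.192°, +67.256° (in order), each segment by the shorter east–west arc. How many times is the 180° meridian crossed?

Leg 1: +147.135° → +127.832°, shortest Δλ = -19.303° (west) — does not cross 180°.
Leg 2: +127.832° → -2.027°, shortest Δλ = -129.859° (west) — does not cross 180°.
Leg 3: -2.027° → +107.192°, shortest Δλ = 109.219° (east) — does not cross 180°.
Leg 4: +107.192° → +67.256°, shortest Δλ = -39.936° (west) — does not cross 180°.
Total crossings: 0.

0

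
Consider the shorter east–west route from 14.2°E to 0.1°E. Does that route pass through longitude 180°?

No

Signed shortest Δλ = ((0.1 − 14.2 + 180) mod 360) − 180 = -14.1°.
Going west by 14.1° from +14.2° reaches +0.1° without touching 180°.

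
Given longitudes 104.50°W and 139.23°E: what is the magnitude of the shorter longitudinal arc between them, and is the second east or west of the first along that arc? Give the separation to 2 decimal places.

116.27° west

Raw difference: 139.23 − -104.50 = 243.73°.
Normalise into (−180°, 180°]: 243.73° − 360° = -116.27°.
Negative ⇒ the second point lies to the west; separation 116.27°.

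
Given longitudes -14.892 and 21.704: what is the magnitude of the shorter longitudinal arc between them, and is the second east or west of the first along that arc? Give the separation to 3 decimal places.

Raw difference: 21.704 − -14.892 = 36.596°.
Normalise into (−180°, 180°]: 36.596° stays 36.596°.
Positive ⇒ the second point lies to the east; separation 36.596°.

36.596° east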